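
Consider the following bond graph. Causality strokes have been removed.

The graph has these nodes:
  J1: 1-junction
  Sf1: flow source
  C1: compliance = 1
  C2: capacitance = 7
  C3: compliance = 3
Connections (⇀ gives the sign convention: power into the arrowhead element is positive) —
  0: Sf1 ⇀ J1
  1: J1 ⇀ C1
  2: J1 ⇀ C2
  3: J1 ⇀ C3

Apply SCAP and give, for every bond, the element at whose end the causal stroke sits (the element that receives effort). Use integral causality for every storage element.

bond 0 stroke at Sf1
bond 1 stroke at J1
bond 2 stroke at J1
bond 3 stroke at J1

bond 0 →Sf1  (Sf1: flow source, stroke at near end)
bond 1 →J1  (1-jn J1 has f-setter on 0)
bond 2 →J1  (1-jn J1 has f-setter on 0)
bond 3 →J1  (1-jn J1 has f-setter on 0)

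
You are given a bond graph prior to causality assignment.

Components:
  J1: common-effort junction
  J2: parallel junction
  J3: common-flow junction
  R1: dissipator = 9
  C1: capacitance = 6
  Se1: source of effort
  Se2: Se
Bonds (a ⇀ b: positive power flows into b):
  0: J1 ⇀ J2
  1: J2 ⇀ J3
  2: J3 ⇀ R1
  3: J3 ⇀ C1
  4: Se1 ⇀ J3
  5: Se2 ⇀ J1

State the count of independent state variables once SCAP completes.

1  (C1 all integral)

#4 |J3  (Se1 fixes effort; stroke away)
#5 |J1  (Se2: effort source, stroke at far end)
#0 |J2  (J1 effort already set via bond 5)
#1 |J3  (0-jn J2 has e-setter on 0)
#3 |J3  (C1 integral (e out))
#2 |R1  (closing 1-jn rule on J3)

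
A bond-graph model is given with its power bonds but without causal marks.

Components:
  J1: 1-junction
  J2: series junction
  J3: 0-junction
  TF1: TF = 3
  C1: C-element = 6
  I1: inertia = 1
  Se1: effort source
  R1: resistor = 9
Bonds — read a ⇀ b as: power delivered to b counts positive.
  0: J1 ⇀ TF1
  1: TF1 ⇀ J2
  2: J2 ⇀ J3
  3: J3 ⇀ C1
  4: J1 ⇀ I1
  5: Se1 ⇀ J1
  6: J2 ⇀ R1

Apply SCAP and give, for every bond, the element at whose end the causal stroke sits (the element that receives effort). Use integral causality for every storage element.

b0 stroke at J1
b1 stroke at TF1
b2 stroke at J2
b3 stroke at J3
b4 stroke at I1
b5 stroke at J1
b6 stroke at J2

β5 stroke at J1  (Se1: effort source, stroke at far end)
β3 stroke at J3  (C1 outputs effort q/C1)
β2 stroke at J2  (common-e at J3 fixed by 3)
β4 stroke at I1  (I1: I, integral causality)
β0 stroke at J1  (common-f at J1 fixed by 4)
β1 stroke at TF1  (through TF1, causality passes straight; one stroke at TF1)
β6 stroke at J2  (common-f at J2 fixed by 1)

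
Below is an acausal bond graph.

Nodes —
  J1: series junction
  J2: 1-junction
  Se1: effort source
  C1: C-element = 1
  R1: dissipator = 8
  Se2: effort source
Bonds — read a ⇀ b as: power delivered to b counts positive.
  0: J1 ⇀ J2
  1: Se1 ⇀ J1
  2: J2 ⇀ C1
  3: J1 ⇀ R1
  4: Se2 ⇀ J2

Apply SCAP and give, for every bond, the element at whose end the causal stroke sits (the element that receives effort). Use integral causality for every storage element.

b1 |J1  (source Se1 imposes e)
b4 |J2  (source Se2 imposes e)
b2 |J2  (prefer integral on C1)
b0 |J1  (J2: last free bond brings flow in)
b3 |R1  (closing 1-jn rule on J1)

#0 stroke at J1
#1 stroke at J1
#2 stroke at J2
#3 stroke at R1
#4 stroke at J2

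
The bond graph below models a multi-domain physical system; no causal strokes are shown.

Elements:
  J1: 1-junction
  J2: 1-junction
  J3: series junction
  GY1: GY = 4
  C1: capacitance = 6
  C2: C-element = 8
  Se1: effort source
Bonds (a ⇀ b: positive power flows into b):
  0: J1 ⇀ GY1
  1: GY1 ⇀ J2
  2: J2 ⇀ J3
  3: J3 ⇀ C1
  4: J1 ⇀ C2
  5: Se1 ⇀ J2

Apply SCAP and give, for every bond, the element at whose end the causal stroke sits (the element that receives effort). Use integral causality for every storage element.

#0 →GY1
#1 →GY1
#2 →J2
#3 →J3
#4 →J1
#5 →J2

b5 stroke→J2  (Se1: effort source, stroke at far end)
b3 stroke→J3  (prefer integral on C1)
b2 stroke→J2  (J3: last free bond brings flow in)
b1 stroke→GY1  (J2: last free bond brings flow in)
b0 stroke→GY1  (GY GY1: same side as bond 1)
b4 stroke→J1  (J1: bond 0 brought flow, rest push out)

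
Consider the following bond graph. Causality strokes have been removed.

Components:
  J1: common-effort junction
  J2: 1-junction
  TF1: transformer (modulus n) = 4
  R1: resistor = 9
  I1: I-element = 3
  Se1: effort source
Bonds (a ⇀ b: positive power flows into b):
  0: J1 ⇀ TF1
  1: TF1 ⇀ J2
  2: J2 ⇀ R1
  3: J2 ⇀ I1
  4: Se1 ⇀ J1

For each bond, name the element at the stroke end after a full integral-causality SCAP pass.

#4 stroke→J1  (Se1: effort source, stroke at far end)
#0 stroke→TF1  (0-jn J1 has e-setter on 4)
#1 stroke→J2  (TF TF1: opposite of bond 0)
#3 stroke→I1  (I1: I, integral causality)
#2 stroke→J2  (common-f at J2 fixed by 3)

β0 stroke→TF1
β1 stroke→J2
β2 stroke→J2
β3 stroke→I1
β4 stroke→J1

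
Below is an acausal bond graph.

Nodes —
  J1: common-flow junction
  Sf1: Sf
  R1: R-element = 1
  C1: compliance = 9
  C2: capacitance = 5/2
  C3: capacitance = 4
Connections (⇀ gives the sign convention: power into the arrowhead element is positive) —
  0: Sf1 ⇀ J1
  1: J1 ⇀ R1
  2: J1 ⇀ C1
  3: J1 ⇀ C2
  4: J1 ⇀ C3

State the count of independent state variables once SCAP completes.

3  (C1, C2, C3 all integral)

b0 |Sf1  (source Sf1 imposes f)
b1 |J1  (J1: bond 0 brought flow, rest push out)
b2 |J1  (J1: bond 0 brought flow, rest push out)
b3 |J1  (J1 flow already set via bond 0)
b4 |J1  (common-f at J1 fixed by 0)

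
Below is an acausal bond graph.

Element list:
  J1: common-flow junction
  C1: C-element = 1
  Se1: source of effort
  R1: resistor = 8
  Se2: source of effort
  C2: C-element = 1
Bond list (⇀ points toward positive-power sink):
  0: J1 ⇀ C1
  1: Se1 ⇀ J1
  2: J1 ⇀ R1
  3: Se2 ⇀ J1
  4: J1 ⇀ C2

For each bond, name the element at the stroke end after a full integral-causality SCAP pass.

#1 stroke→J1  (Se1: effort source, stroke at far end)
#3 stroke→J1  (Se2 (Se) sets effort on bond)
#0 stroke→J1  (C1 integral (e out))
#4 stroke→J1  (C2: C, integral causality)
#2 stroke→R1  (only one flow-in slot at J1)

bond 0 stroke at J1
bond 1 stroke at J1
bond 2 stroke at R1
bond 3 stroke at J1
bond 4 stroke at J1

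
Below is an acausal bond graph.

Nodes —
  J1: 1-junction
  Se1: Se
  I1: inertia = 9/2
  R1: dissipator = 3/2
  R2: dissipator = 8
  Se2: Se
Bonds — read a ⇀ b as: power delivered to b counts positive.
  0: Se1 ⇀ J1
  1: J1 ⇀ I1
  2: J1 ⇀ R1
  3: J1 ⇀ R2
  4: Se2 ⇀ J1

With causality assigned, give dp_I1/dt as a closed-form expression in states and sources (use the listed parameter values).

#0 stroke→J1  (source Se1 imposes e)
#4 stroke→J1  (Se2: effort source, stroke at far end)
#1 stroke→I1  (I1: I, integral causality)
#2 stroke→J1  (common-f at J1 fixed by 1)
#3 stroke→J1  (J1 flow already set via bond 1)

dp_I1/dt = E_Se1 + E_Se2 - 19*p_I1/9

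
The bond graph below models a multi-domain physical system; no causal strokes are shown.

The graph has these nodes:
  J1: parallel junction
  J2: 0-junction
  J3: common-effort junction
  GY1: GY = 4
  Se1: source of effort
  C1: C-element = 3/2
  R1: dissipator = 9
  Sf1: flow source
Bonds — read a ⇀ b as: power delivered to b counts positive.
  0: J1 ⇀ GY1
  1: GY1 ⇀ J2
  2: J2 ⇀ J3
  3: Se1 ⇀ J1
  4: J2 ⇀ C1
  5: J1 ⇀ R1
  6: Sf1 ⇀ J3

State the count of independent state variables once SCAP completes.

β3 stroke→J1  (Se1 (Se) sets effort on bond)
β6 stroke→Sf1  (Sf1: flow source, stroke at near end)
β0 stroke→GY1  (0-jn J1 has e-setter on 3)
β5 stroke→R1  (J1: bond 3 brought effort, rest push out)
β2 stroke→J3  (J3 needs exactly one e-in)
β1 stroke→GY1  (through GY1, causality inverts; strokes same side of GY1)
β4 stroke→J2  (only one effort-in slot at J2)

1  (C1 all integral)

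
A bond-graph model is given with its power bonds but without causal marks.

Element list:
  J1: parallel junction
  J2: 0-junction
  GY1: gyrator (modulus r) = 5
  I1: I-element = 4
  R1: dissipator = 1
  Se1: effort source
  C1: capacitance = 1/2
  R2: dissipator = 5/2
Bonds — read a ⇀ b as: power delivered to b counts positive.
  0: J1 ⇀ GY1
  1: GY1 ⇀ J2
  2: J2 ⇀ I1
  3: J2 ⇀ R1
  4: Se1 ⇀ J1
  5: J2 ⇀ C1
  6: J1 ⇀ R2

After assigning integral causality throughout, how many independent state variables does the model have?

2  (C1, I1 all integral)

#4 |J1  (Se1: effort source, stroke at far end)
#0 |GY1  (0-jn J1 has e-setter on 4)
#6 |R2  (common-e at J1 fixed by 4)
#1 |GY1  (GY1: gyrator matches bond 0)
#2 |I1  (I1: I, integral causality)
#5 |J2  (prefer integral on C1)
#3 |R1  (J2: bond 5 brought effort, rest push out)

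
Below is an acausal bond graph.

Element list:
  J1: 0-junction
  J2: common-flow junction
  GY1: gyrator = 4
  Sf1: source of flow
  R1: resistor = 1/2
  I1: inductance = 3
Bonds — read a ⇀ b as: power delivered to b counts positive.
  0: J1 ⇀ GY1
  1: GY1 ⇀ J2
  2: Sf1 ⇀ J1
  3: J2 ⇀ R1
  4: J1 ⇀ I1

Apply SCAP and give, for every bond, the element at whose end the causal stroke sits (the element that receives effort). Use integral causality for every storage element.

bond 2 stroke at Sf1  (Sf1 fixes flow; stroke at Sf1)
bond 4 stroke at I1  (prefer integral on I1)
bond 0 stroke at J1  (only one effort-in slot at J1)
bond 1 stroke at J2  (GY1: gyrator matches bond 0)
bond 3 stroke at R1  (only one flow-in slot at J2)

bond 0 stroke at J1
bond 1 stroke at J2
bond 2 stroke at Sf1
bond 3 stroke at R1
bond 4 stroke at I1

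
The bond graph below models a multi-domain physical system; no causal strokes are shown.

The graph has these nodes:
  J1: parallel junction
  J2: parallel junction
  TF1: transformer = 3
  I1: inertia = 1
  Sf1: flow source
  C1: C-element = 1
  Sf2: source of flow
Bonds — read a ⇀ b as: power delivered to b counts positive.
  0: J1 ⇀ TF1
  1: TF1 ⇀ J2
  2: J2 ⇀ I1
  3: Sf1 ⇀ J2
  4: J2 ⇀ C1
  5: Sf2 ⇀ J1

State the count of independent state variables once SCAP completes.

2  (C1, I1 all integral)

bond 3 |Sf1  (source Sf1 imposes f)
bond 5 |Sf2  (source Sf2 imposes f)
bond 0 |J1  (J1: last free bond brings effort in)
bond 1 |TF1  (TF TF1: opposite of bond 0)
bond 2 |I1  (I1 outputs flow p/I1)
bond 4 |J2  (only one effort-in slot at J2)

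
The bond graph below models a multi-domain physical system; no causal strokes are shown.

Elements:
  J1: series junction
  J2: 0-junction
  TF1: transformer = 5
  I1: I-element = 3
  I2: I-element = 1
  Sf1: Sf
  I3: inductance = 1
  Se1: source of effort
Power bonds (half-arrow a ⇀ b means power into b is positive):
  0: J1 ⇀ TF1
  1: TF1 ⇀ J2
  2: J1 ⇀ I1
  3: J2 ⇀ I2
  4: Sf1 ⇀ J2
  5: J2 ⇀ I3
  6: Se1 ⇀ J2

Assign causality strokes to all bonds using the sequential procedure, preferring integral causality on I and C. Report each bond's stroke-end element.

β4 stroke→Sf1  (Sf1 (Sf) sets flow on bond)
β6 stroke→J2  (Se1 (Se) sets effort on bond)
β1 stroke→TF1  (J2 effort already set via bond 6)
β3 stroke→I2  (J2 effort already set via bond 6)
β5 stroke→I3  (J2 effort already set via bond 6)
β0 stroke→J1  (through TF1, causality passes straight; one stroke at TF1)
β2 stroke→I1  (only one flow-in slot at J1)

#0 |J1
#1 |TF1
#2 |I1
#3 |I2
#4 |Sf1
#5 |I3
#6 |J2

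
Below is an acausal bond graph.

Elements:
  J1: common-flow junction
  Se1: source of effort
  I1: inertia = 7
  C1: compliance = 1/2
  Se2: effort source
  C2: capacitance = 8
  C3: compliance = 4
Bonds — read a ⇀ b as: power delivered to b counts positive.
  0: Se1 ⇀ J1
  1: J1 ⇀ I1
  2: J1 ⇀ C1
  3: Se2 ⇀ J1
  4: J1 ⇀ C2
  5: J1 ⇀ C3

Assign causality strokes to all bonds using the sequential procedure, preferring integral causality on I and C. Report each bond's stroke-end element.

bond 0 →J1
bond 1 →I1
bond 2 →J1
bond 3 →J1
bond 4 →J1
bond 5 →J1

b0 →J1  (Se1 fixes effort; stroke away)
b3 →J1  (Se2 (Se) sets effort on bond)
b1 →I1  (prefer integral on I1)
b2 →J1  (J1: bond 1 brought flow, rest push out)
b4 →J1  (1-jn J1 has f-setter on 1)
b5 →J1  (1-jn J1 has f-setter on 1)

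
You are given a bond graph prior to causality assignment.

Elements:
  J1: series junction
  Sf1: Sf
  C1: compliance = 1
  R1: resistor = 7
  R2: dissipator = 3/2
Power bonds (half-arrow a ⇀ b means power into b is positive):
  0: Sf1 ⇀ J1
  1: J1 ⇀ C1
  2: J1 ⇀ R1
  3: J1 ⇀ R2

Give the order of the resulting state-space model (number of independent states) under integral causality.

bond 0 stroke at Sf1  (Sf1 fixes flow; stroke at Sf1)
bond 1 stroke at J1  (1-jn J1 has f-setter on 0)
bond 2 stroke at J1  (common-f at J1 fixed by 0)
bond 3 stroke at J1  (1-jn J1 has f-setter on 0)

1  (C1 all integral)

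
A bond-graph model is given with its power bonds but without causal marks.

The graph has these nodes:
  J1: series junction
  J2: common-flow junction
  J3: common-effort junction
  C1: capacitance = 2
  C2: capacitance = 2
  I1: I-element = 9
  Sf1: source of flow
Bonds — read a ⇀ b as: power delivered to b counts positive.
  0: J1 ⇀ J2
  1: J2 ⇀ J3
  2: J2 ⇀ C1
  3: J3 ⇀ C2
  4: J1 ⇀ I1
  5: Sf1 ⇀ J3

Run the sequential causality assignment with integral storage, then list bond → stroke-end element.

β5 stroke→Sf1  (source Sf1 imposes f)
β2 stroke→J2  (prefer integral on C1)
β3 stroke→J3  (C2 integral (e out))
β1 stroke→J2  (common-e at J3 fixed by 3)
β0 stroke→J1  (only one flow-in slot at J2)
β4 stroke→I1  (J1 needs exactly one f-in)

bond 0 stroke at J1
bond 1 stroke at J2
bond 2 stroke at J2
bond 3 stroke at J3
bond 4 stroke at I1
bond 5 stroke at Sf1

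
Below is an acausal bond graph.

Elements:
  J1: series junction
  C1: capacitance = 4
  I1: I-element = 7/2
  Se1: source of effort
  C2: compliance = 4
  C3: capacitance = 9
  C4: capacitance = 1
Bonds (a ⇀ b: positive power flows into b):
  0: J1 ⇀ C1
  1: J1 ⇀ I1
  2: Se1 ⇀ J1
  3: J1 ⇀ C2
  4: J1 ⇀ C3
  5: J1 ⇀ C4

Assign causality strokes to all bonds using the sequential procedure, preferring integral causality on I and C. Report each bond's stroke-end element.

bond 2 |J1  (Se1: effort source, stroke at far end)
bond 0 |J1  (C1: C, integral causality)
bond 1 |I1  (prefer integral on I1)
bond 3 |J1  (1-jn J1 has f-setter on 1)
bond 4 |J1  (J1: bond 1 brought flow, rest push out)
bond 5 |J1  (J1 flow already set via bond 1)

bond 0 →J1
bond 1 →I1
bond 2 →J1
bond 3 →J1
bond 4 →J1
bond 5 →J1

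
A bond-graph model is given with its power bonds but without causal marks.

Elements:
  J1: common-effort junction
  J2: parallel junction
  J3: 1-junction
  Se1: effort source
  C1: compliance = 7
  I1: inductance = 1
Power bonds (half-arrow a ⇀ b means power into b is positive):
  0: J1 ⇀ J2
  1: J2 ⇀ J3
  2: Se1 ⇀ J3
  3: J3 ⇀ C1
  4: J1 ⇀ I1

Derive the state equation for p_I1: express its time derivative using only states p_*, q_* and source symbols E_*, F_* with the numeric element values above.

dp_I1/dt = -E_Se1 + q_C1/7

b2 →J3  (Se1 (Se) sets effort on bond)
b3 →J3  (prefer integral on C1)
b1 →J2  (J3 needs exactly one f-in)
b0 →J1  (J2: bond 1 brought effort, rest push out)
b4 →I1  (J1 effort already set via bond 0)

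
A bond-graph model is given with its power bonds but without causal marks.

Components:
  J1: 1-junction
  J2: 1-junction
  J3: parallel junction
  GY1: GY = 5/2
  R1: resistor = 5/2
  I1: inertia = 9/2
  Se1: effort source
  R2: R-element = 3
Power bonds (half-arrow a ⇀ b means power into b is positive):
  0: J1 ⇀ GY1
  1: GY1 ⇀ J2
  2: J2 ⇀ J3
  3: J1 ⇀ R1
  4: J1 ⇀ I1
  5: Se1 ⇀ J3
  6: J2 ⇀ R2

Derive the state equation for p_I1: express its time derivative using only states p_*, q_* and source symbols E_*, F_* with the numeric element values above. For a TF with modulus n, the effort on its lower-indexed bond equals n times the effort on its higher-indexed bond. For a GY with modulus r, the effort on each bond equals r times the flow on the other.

#5 stroke at J3  (Se1 (Se) sets effort on bond)
#2 stroke at J2  (0-jn J3 has e-setter on 5)
#4 stroke at I1  (I1 integral (f out))
#0 stroke at J1  (1-jn J1 has f-setter on 4)
#3 stroke at J1  (J1 flow already set via bond 4)
#1 stroke at J2  (through GY1, causality inverts; strokes same side of GY1)
#6 stroke at R2  (only one flow-in slot at J2)

dp_I1/dt = 5*E_Se1/6 - 55*p_I1/54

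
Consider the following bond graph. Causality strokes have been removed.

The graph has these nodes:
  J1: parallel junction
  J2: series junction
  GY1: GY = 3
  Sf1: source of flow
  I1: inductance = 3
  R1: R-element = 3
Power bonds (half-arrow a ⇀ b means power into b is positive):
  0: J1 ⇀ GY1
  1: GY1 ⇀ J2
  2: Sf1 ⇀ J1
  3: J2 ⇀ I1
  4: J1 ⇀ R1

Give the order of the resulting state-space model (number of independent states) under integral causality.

1  (I1 all integral)

β2 →Sf1  (Sf1: flow source, stroke at near end)
β3 →I1  (I1 outputs flow p/I1)
β1 →J2  (common-f at J2 fixed by 3)
β0 →J1  (GY GY1: same side as bond 1)
β4 →R1  (common-e at J1 fixed by 0)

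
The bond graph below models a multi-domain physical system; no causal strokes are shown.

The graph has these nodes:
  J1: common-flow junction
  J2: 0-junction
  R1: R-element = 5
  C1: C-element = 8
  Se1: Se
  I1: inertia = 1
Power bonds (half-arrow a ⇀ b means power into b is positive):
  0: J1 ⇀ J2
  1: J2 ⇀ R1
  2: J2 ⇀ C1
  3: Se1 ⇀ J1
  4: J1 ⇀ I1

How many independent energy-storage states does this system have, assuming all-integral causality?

2  (C1, I1 all integral)

bond 3 stroke at J1  (source Se1 imposes e)
bond 2 stroke at J2  (C1 outputs effort q/C1)
bond 0 stroke at J1  (common-e at J2 fixed by 2)
bond 1 stroke at R1  (J2: bond 2 brought effort, rest push out)
bond 4 stroke at I1  (J1 needs exactly one f-in)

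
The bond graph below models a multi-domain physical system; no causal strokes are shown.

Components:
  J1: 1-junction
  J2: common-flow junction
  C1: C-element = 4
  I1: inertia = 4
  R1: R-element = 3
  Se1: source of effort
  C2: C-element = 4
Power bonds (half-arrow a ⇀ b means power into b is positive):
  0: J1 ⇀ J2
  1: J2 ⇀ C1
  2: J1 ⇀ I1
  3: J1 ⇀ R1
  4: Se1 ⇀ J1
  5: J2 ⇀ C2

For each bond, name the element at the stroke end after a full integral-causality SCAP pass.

#0 →J1
#1 →J2
#2 →I1
#3 →J1
#4 →J1
#5 →J2

b4 |J1  (source Se1 imposes e)
b1 |J2  (prefer integral on C1)
b2 |I1  (I1 outputs flow p/I1)
b0 |J1  (J1 flow already set via bond 2)
b3 |J1  (J1 flow already set via bond 2)
b5 |J2  (common-f at J2 fixed by 0)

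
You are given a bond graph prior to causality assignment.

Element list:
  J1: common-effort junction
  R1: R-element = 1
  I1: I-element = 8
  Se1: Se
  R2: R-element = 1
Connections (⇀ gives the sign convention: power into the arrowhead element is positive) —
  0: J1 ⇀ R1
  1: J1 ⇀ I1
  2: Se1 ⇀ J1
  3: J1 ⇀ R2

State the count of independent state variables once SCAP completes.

1  (I1 all integral)

#2 stroke→J1  (Se1: effort source, stroke at far end)
#0 stroke→R1  (common-e at J1 fixed by 2)
#1 stroke→I1  (J1: bond 2 brought effort, rest push out)
#3 stroke→R2  (common-e at J1 fixed by 2)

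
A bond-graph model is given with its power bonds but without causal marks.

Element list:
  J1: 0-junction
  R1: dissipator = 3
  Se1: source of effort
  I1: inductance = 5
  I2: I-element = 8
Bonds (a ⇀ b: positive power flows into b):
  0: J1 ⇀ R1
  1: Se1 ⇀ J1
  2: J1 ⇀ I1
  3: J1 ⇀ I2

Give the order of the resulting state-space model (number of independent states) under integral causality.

2  (I1, I2 all integral)

b1 stroke→J1  (source Se1 imposes e)
b0 stroke→R1  (0-jn J1 has e-setter on 1)
b2 stroke→I1  (0-jn J1 has e-setter on 1)
b3 stroke→I2  (J1: bond 1 brought effort, rest push out)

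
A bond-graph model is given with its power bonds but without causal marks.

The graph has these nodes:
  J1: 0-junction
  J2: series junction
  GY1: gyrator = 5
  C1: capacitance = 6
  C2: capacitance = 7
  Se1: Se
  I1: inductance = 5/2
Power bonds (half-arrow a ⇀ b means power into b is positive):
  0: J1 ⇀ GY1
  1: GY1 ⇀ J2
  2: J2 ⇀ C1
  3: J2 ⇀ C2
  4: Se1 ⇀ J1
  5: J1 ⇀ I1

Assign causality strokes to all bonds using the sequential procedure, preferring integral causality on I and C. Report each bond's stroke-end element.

bond 4 →J1  (source Se1 imposes e)
bond 0 →GY1  (J1 effort already set via bond 4)
bond 5 →I1  (common-e at J1 fixed by 4)
bond 1 →GY1  (GY GY1: same side as bond 0)
bond 2 →J2  (1-jn J2 has f-setter on 1)
bond 3 →J2  (J2 flow already set via bond 1)

β0 stroke at GY1
β1 stroke at GY1
β2 stroke at J2
β3 stroke at J2
β4 stroke at J1
β5 stroke at I1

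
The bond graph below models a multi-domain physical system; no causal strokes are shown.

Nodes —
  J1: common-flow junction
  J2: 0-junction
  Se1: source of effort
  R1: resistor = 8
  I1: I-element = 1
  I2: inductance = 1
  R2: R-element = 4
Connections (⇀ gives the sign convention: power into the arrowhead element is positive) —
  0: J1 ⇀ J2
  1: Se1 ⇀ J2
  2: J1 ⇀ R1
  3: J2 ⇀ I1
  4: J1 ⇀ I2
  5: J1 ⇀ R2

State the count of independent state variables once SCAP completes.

#1 |J2  (Se1 fixes effort; stroke away)
#0 |J1  (common-e at J2 fixed by 1)
#3 |I1  (0-jn J2 has e-setter on 1)
#4 |I2  (I2: I, integral causality)
#2 |J1  (J1: bond 4 brought flow, rest push out)
#5 |J1  (J1: bond 4 brought flow, rest push out)

2  (I1, I2 all integral)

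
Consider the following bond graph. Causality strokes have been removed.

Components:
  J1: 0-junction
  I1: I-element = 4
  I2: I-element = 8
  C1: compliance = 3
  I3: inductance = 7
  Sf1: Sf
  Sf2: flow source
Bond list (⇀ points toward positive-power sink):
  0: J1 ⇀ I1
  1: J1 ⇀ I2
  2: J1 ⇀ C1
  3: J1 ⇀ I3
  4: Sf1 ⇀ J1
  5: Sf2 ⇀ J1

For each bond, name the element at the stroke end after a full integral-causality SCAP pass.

β4 stroke at Sf1  (source Sf1 imposes f)
β5 stroke at Sf2  (Sf2: flow source, stroke at near end)
β0 stroke at I1  (prefer integral on I1)
β1 stroke at I2  (I2 integral (f out))
β2 stroke at J1  (C1 integral (e out))
β3 stroke at I3  (J1 effort already set via bond 2)

b0 stroke→I1
b1 stroke→I2
b2 stroke→J1
b3 stroke→I3
b4 stroke→Sf1
b5 stroke→Sf2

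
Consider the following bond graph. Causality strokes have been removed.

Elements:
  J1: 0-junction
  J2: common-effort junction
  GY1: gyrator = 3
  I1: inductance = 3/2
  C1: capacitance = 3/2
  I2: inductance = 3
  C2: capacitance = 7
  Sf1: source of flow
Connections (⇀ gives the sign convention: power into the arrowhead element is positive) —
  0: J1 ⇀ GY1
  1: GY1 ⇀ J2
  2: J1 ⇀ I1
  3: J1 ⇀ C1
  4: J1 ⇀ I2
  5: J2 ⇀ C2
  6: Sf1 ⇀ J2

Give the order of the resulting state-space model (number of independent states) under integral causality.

#6 stroke at Sf1  (Sf1: flow source, stroke at near end)
#2 stroke at I1  (I1: I, integral causality)
#3 stroke at J1  (C1: C, integral causality)
#0 stroke at GY1  (J1 effort already set via bond 3)
#4 stroke at I2  (J1 effort already set via bond 3)
#1 stroke at GY1  (GY1: gyrator matches bond 0)
#5 stroke at J2  (J2 needs exactly one e-in)

4  (C1, C2, I1, I2 all integral)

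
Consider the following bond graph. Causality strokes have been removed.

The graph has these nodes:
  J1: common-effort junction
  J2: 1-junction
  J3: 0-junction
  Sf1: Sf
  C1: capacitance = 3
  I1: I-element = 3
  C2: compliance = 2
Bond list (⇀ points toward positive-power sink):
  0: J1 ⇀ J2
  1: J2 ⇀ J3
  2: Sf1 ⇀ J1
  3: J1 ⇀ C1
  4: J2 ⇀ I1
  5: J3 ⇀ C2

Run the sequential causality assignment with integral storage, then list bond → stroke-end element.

bond 2 →Sf1  (Sf1 (Sf) sets flow on bond)
bond 3 →J1  (prefer integral on C1)
bond 0 →J2  (J1: bond 3 brought effort, rest push out)
bond 4 →I1  (prefer integral on I1)
bond 1 →J2  (J2 flow already set via bond 4)
bond 5 →J3  (J3 needs exactly one e-in)

bond 0 |J2
bond 1 |J2
bond 2 |Sf1
bond 3 |J1
bond 4 |I1
bond 5 |J3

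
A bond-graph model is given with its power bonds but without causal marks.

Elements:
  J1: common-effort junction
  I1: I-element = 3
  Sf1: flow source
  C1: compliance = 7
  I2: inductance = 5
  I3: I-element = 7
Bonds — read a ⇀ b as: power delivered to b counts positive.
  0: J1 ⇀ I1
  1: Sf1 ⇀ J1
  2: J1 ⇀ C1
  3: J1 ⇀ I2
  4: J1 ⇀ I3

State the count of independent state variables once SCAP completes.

bond 1 |Sf1  (source Sf1 imposes f)
bond 0 |I1  (I1: I, integral causality)
bond 2 |J1  (C1 integral (e out))
bond 3 |I2  (J1: bond 2 brought effort, rest push out)
bond 4 |I3  (0-jn J1 has e-setter on 2)

4  (C1, I1, I2, I3 all integral)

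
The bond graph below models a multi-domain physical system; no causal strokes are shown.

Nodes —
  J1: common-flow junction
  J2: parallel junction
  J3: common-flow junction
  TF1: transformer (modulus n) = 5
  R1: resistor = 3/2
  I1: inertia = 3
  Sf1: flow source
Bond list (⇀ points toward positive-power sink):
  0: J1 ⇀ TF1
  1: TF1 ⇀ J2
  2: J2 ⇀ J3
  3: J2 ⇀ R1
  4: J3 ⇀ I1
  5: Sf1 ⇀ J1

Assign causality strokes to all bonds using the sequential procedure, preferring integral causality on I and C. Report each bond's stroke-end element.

#5 stroke→Sf1  (source Sf1 imposes f)
#0 stroke→J1  (1-jn J1 has f-setter on 5)
#1 stroke→TF1  (through TF1, causality passes straight; one stroke at TF1)
#4 stroke→I1  (prefer integral on I1)
#2 stroke→J3  (J3: bond 4 brought flow, rest push out)
#3 stroke→J2  (closing 0-jn rule on J2)

#0 stroke→J1
#1 stroke→TF1
#2 stroke→J3
#3 stroke→J2
#4 stroke→I1
#5 stroke→Sf1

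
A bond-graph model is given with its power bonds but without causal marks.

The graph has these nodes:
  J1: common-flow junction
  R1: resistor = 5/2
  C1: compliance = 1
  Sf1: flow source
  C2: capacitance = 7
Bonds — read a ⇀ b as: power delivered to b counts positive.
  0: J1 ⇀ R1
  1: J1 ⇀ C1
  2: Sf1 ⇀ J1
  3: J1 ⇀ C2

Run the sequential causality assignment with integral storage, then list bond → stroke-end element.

b0 →J1
b1 →J1
b2 →Sf1
b3 →J1

bond 2 |Sf1  (Sf1 fixes flow; stroke at Sf1)
bond 0 |J1  (common-f at J1 fixed by 2)
bond 1 |J1  (J1 flow already set via bond 2)
bond 3 |J1  (J1: bond 2 brought flow, rest push out)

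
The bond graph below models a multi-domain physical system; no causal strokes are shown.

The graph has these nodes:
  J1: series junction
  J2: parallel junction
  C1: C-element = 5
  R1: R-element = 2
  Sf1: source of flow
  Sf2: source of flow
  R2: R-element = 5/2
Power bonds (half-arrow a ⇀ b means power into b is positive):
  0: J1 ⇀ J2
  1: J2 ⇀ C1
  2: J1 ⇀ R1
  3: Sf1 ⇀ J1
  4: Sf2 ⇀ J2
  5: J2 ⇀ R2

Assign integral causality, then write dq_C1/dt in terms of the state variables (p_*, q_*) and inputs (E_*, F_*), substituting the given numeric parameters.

dq_C1/dt = F_Sf1 + F_Sf2 - 2*q_C1/25

bond 3 stroke→Sf1  (source Sf1 imposes f)
bond 4 stroke→Sf2  (Sf2: flow source, stroke at near end)
bond 0 stroke→J1  (common-f at J1 fixed by 3)
bond 2 stroke→J1  (1-jn J1 has f-setter on 3)
bond 1 stroke→J2  (C1 outputs effort q/C1)
bond 5 stroke→R2  (J2: bond 1 brought effort, rest push out)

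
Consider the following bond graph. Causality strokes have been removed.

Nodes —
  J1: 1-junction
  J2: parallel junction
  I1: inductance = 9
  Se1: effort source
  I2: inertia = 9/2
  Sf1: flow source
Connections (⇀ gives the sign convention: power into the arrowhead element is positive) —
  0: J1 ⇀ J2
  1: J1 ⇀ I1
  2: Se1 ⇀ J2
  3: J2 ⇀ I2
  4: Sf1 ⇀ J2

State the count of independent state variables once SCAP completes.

2  (I1, I2 all integral)

β2 stroke→J2  (Se1 (Se) sets effort on bond)
β4 stroke→Sf1  (source Sf1 imposes f)
β0 stroke→J1  (J2 effort already set via bond 2)
β3 stroke→I2  (0-jn J2 has e-setter on 2)
β1 stroke→I1  (only one flow-in slot at J1)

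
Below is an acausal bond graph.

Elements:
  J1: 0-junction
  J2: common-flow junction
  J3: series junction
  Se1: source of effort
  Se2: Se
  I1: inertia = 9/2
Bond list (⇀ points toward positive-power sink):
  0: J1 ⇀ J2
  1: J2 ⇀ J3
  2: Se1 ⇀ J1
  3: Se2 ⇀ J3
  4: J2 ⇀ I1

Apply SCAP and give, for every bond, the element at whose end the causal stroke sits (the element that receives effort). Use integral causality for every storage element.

#2 →J1  (Se1 fixes effort; stroke away)
#3 →J3  (Se2 (Se) sets effort on bond)
#0 →J2  (J1 effort already set via bond 2)
#1 →J2  (J3: last free bond brings flow in)
#4 →I1  (J2: last free bond brings flow in)

#0 stroke→J2
#1 stroke→J2
#2 stroke→J1
#3 stroke→J3
#4 stroke→I1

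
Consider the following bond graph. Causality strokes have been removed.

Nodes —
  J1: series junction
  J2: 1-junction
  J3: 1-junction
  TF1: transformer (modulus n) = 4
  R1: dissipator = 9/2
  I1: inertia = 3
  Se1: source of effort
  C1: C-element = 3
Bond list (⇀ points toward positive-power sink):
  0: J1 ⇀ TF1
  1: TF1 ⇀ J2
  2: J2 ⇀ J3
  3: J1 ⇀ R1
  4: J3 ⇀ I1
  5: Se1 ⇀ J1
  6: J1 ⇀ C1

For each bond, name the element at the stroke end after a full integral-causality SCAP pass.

β0 stroke→TF1
β1 stroke→J2
β2 stroke→J3
β3 stroke→J1
β4 stroke→I1
β5 stroke→J1
β6 stroke→J1

bond 5 |J1  (Se1: effort source, stroke at far end)
bond 4 |I1  (prefer integral on I1)
bond 2 |J3  (J3 flow already set via bond 4)
bond 1 |J2  (common-f at J2 fixed by 2)
bond 0 |TF1  (TF1: transformer flips bond 1)
bond 3 |J1  (J1: bond 0 brought flow, rest push out)
bond 6 |J1  (J1: bond 0 brought flow, rest push out)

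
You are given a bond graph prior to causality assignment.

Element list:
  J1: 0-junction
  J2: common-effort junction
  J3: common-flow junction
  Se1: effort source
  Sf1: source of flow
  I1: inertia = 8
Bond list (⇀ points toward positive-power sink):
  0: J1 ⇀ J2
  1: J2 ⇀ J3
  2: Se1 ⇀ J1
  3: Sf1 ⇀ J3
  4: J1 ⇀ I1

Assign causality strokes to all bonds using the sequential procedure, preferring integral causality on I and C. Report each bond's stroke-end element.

bond 2 |J1  (Se1 fixes effort; stroke away)
bond 3 |Sf1  (source Sf1 imposes f)
bond 0 |J2  (common-e at J1 fixed by 2)
bond 4 |I1  (J1: bond 2 brought effort, rest push out)
bond 1 |J3  (J2 effort already set via bond 0)

bond 0 |J2
bond 1 |J3
bond 2 |J1
bond 3 |Sf1
bond 4 |I1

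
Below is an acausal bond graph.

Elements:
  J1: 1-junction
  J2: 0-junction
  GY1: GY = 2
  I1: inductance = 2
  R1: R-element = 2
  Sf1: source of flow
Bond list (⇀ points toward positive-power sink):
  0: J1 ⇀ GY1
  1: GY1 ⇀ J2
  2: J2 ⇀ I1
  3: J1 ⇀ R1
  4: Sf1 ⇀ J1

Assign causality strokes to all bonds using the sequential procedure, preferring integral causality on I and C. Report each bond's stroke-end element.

β0 |J1
β1 |J2
β2 |I1
β3 |J1
β4 |Sf1

bond 4 stroke at Sf1  (Sf1 (Sf) sets flow on bond)
bond 0 stroke at J1  (J1: bond 4 brought flow, rest push out)
bond 3 stroke at J1  (J1: bond 4 brought flow, rest push out)
bond 1 stroke at J2  (GY1: gyrator matches bond 0)
bond 2 stroke at I1  (0-jn J2 has e-setter on 1)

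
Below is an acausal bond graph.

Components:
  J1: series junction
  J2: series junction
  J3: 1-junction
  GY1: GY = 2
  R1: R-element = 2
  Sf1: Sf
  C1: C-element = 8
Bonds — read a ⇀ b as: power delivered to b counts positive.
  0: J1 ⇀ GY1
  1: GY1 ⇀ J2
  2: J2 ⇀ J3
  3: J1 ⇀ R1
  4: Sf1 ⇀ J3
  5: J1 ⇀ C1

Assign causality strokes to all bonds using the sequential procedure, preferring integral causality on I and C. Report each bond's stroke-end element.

b4 |Sf1  (Sf1 fixes flow; stroke at Sf1)
b2 |J3  (1-jn J3 has f-setter on 4)
b1 |J2  (J2: bond 2 brought flow, rest push out)
b0 |J1  (GY GY1: same side as bond 1)
b5 |J1  (C1 outputs effort q/C1)
b3 |R1  (closing 1-jn rule on J1)

b0 stroke→J1
b1 stroke→J2
b2 stroke→J3
b3 stroke→R1
b4 stroke→Sf1
b5 stroke→J1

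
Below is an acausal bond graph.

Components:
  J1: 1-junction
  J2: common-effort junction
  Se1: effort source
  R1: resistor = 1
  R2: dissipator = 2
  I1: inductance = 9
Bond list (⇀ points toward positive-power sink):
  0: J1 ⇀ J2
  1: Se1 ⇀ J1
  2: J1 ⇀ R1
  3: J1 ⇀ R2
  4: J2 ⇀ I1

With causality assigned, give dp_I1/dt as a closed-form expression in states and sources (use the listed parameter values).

bond 1 |J1  (source Se1 imposes e)
bond 4 |I1  (I1: I, integral causality)
bond 0 |J2  (only one effort-in slot at J2)
bond 2 |J1  (1-jn J1 has f-setter on 0)
bond 3 |J1  (J1 flow already set via bond 0)

dp_I1/dt = E_Se1 - p_I1/3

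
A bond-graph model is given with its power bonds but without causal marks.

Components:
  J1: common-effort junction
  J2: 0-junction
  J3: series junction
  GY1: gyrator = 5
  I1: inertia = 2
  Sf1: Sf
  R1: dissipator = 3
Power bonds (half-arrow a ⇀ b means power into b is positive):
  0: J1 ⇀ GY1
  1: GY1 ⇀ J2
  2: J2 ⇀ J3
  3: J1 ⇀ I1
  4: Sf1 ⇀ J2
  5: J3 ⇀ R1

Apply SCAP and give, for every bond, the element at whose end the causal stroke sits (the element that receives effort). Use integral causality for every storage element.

β0 stroke at J1
β1 stroke at J2
β2 stroke at J3
β3 stroke at I1
β4 stroke at Sf1
β5 stroke at R1

β4 stroke→Sf1  (Sf1 (Sf) sets flow on bond)
β3 stroke→I1  (I1 outputs flow p/I1)
β0 stroke→J1  (closing 0-jn rule on J1)
β1 stroke→J2  (GY GY1: same side as bond 0)
β2 stroke→J3  (0-jn J2 has e-setter on 1)
β5 stroke→R1  (J3 needs exactly one f-in)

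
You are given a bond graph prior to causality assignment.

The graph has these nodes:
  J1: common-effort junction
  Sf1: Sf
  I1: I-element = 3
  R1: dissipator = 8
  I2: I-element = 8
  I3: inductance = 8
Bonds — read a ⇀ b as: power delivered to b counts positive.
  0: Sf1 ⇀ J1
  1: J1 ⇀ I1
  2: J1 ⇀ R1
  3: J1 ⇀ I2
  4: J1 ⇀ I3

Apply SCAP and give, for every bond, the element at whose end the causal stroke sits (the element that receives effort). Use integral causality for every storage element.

b0 stroke→Sf1
b1 stroke→I1
b2 stroke→J1
b3 stroke→I2
b4 stroke→I3

β0 |Sf1  (Sf1 fixes flow; stroke at Sf1)
β1 |I1  (I1: I, integral causality)
β3 |I2  (I2 integral (f out))
β4 |I3  (prefer integral on I3)
β2 |J1  (J1: last free bond brings effort in)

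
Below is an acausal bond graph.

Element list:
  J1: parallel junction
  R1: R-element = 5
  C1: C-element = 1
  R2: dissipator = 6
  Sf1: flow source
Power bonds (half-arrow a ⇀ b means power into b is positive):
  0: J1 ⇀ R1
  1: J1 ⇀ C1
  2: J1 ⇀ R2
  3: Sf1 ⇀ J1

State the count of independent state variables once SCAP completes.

β3 →Sf1  (Sf1: flow source, stroke at near end)
β1 →J1  (C1: C, integral causality)
β0 →R1  (common-e at J1 fixed by 1)
β2 →R2  (J1 effort already set via bond 1)

1  (C1 all integral)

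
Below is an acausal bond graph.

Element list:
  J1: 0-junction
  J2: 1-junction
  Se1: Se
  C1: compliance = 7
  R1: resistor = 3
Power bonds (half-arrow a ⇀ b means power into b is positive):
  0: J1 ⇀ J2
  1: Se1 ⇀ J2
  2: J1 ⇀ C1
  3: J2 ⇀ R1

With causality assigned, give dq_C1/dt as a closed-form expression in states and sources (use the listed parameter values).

dq_C1/dt = -E_Se1/3 - q_C1/21

bond 1 →J2  (source Se1 imposes e)
bond 2 →J1  (C1: C, integral causality)
bond 0 →J2  (J1: bond 2 brought effort, rest push out)
bond 3 →R1  (J2: last free bond brings flow in)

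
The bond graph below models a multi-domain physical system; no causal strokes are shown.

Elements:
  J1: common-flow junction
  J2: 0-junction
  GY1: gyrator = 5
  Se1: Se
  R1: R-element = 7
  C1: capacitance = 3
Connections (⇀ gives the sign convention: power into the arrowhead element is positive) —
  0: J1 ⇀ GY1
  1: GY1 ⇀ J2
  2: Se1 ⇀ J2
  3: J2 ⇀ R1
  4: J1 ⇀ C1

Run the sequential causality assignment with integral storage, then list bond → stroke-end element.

#2 →J2  (Se1: effort source, stroke at far end)
#1 →GY1  (J2 effort already set via bond 2)
#3 →R1  (common-e at J2 fixed by 2)
#0 →GY1  (GY GY1: same side as bond 1)
#4 →J1  (J1: bond 0 brought flow, rest push out)

β0 stroke at GY1
β1 stroke at GY1
β2 stroke at J2
β3 stroke at R1
β4 stroke at J1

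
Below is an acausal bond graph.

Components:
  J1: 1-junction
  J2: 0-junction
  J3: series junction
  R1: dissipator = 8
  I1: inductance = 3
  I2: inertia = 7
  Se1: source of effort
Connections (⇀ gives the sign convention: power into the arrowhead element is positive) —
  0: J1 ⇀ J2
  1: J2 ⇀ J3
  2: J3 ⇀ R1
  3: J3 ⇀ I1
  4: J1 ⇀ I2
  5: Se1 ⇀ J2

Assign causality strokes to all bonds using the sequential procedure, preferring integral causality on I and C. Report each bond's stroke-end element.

bond 0 stroke at J1
bond 1 stroke at J3
bond 2 stroke at J3
bond 3 stroke at I1
bond 4 stroke at I2
bond 5 stroke at J2

bond 5 |J2  (Se1 (Se) sets effort on bond)
bond 0 |J1  (J2 effort already set via bond 5)
bond 1 |J3  (common-e at J2 fixed by 5)
bond 4 |I2  (only one flow-in slot at J1)
bond 3 |I1  (prefer integral on I1)
bond 2 |J3  (common-f at J3 fixed by 3)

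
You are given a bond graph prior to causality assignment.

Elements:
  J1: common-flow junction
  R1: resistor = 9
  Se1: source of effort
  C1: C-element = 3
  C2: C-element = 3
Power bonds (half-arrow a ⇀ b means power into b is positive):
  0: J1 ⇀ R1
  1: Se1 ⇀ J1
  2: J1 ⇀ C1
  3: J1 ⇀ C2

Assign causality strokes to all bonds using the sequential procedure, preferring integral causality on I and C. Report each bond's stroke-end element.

b0 stroke at R1
b1 stroke at J1
b2 stroke at J1
b3 stroke at J1

bond 1 stroke at J1  (source Se1 imposes e)
bond 2 stroke at J1  (C1: C, integral causality)
bond 3 stroke at J1  (C2: C, integral causality)
bond 0 stroke at R1  (J1 needs exactly one f-in)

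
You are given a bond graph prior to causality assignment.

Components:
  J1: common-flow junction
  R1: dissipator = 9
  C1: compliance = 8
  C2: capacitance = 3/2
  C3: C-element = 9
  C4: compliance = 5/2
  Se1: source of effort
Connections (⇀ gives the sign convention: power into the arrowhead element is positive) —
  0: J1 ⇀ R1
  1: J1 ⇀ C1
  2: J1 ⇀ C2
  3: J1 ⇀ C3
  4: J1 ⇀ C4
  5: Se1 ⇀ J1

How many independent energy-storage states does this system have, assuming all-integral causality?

4  (C1, C2, C3, C4 all integral)

β5 |J1  (Se1 (Se) sets effort on bond)
β1 |J1  (C1: C, integral causality)
β2 |J1  (C2 integral (e out))
β3 |J1  (C3 outputs effort q/C3)
β4 |J1  (C4 integral (e out))
β0 |R1  (J1 needs exactly one f-in)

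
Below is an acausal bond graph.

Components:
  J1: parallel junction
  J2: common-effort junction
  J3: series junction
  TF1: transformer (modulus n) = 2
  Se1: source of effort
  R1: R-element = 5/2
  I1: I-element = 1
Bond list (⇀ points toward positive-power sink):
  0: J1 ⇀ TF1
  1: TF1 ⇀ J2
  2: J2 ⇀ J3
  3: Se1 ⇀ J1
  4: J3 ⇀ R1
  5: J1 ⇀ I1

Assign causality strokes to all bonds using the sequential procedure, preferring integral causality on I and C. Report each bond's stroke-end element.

#0 stroke→TF1
#1 stroke→J2
#2 stroke→J3
#3 stroke→J1
#4 stroke→R1
#5 stroke→I1

b3 stroke at J1  (Se1: effort source, stroke at far end)
b0 stroke at TF1  (J1 effort already set via bond 3)
b5 stroke at I1  (common-e at J1 fixed by 3)
b1 stroke at J2  (TF TF1: opposite of bond 0)
b2 stroke at J3  (0-jn J2 has e-setter on 1)
b4 stroke at R1  (only one flow-in slot at J3)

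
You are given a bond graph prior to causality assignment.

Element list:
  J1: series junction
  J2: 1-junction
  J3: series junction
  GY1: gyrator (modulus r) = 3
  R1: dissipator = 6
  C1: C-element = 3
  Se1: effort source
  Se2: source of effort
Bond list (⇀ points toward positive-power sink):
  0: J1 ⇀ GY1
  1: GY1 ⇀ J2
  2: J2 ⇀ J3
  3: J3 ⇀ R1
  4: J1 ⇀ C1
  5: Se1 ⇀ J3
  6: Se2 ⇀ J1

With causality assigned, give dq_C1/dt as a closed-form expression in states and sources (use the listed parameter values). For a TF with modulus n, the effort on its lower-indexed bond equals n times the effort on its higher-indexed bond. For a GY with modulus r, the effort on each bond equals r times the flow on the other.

dq_C1/dt = -E_Se1/3 + 2*E_Se2/3 - 2*q_C1/9

bond 5 |J3  (Se1: effort source, stroke at far end)
bond 6 |J1  (Se2: effort source, stroke at far end)
bond 4 |J1  (C1 outputs effort q/C1)
bond 0 |GY1  (J1: last free bond brings flow in)
bond 1 |GY1  (GY1: gyrator matches bond 0)
bond 2 |J2  (J2: bond 1 brought flow, rest push out)
bond 3 |J3  (J3: bond 2 brought flow, rest push out)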